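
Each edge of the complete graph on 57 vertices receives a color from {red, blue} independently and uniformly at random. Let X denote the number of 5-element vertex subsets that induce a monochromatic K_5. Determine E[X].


Let X = Σ_S X_S over the C(57, 5) = 4187106 subsets S of size 5, where X_S = 1 if the K_5 on S is monochromatic.
For a fixed S, the K_5 on S has C(5, 2) = 10 edges. P[all 10 edges red] = (1/2)^10, and likewise for blue, so P[monochromatic] = 2·(1/2)^10 = 2^{1 − 10} = 1/512.
By linearity of expectation: E[X] = C(57, 5) · 2^{1 − 10} = 4187106 · 1/512 = 2093553/256.
Numerically: E[X] ≈ 8177.9414.

E[X] = C(57,5)·2^(1−C(5,2)) = 2093553/256 ≈ 8177.9414.


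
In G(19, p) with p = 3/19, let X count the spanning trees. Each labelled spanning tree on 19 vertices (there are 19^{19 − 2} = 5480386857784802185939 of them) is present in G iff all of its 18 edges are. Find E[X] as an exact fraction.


K_19 has 19^{19 − 2} = 5480386857784802185939 labelled spanning trees.
For each such spanning tree H, let X_H = 1 if all 18 edges of H are present in G. Then P[X_H = 1] = p^{18} = (3/19)^{18} = 387420489/104127350297911241532841.
By linearity: E[X] = Σ_H E[X_H] = 5480386857784802185939 · p^{18} = 5480386857784802185939 · 387420489/104127350297911241532841 = 387420489/19.
Numerically: E[X] ≈ 2.04e+07.

E[X] = 5480386857784802185939 · (3/19)^{18} = 387420489/19 ≈ 2.04e+07.


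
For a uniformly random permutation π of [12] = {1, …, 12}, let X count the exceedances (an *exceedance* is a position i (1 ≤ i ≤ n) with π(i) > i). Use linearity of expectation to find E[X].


Write X = Σ_{i=1}^{12} X_i, where X_i = 1_{π(i) > i}.
For each fixed i, π(i) is uniform over {1, …, 12} (marginal of a uniform permutation), so P[π(i) > i] = (n − i)/n. Summing: Σ_{i=1}^{12} (n − i)/n = (0 + 1 + … + 11)/12 = 12(12 − 1)/(2·12) = (12 − 1)/2.
Hence E[X] = Σ_{i=1}^{12} (12 − i)/12 = 11/2 ≈ 5.50000.

E[X] = 11/2 = 5.50000.


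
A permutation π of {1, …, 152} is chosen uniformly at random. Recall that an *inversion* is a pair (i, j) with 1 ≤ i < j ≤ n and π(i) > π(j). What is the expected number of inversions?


Write X = Σ X_I over the C(152, 2) = 11476 pairs i < j, with X_I the indicator of one inversion.
There are 11476 indicators.
For each fixed pair i < j, the values π(i) and π(j) are two distinct elements of {1, …, 152} in uniformly random order; by symmetry P[π(i) > π(j)] = 1/2.
By linearity: E[X] = 11476 · (1/2) = C(152, 2) · (1/2) = 11476/2 = 5738 ≈ 5738.000000.

E[X] = 5738 = 5738.000000.


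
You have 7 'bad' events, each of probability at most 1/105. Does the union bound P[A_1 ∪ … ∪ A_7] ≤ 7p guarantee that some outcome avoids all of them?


Union bound: P[∪_{i=1}^{7} A_i] ≤ Σ_i P[A_i] ≤ 7·p = 7·(1/105) = 1/15.
Numerically: 1/15 ≈ 0.0667.
Is 1/15 < 1? YES.
Since P[∪ A_i] ≤ 1/15 < 1, the complement has P[∩ A_i^c] ≥ 1 − 1/15 = 14/15 > 0, so some outcome avoids every A_i.

7·p = 1/15 ≈ 0.0667; existence CERTIFIED by the union bound.


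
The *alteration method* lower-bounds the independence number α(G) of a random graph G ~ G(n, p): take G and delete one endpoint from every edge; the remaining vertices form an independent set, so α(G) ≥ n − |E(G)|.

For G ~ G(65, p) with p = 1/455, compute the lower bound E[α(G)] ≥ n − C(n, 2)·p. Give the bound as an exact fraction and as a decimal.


E[|E(G)|] = C(65, 2)·p = 2080 · (1/455) = 32/7.
E[α(G)] ≥ n − E[|E(G)|] = 65 − 32/7 = 423/7.
Numerically: ≈ 60.429.
(This is only a lower bound; the true E[α(G)] may be larger.)

E[α(G)] ≥ 423/7 ≈ 60.429.


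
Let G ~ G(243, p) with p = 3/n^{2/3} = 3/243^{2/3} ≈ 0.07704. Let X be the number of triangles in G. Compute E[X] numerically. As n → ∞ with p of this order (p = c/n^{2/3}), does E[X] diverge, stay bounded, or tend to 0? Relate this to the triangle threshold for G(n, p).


Number of potential triangles: C(243, 3) = 2362041.
Each occurs with probability p³ ≈ (0.07704)³ ≈ 4.572474e-04.
By linearity: E[X] = C(243, 3)·p³ ≈ 2362041 · 4.572474e-04 ≈ 1080.0370.
Since α = 2/3 < 1, p = c/n^{2/3} ≫ 1/n is above the triangle threshold p ~ 1/n. Asymptotically E[X] ~ (c³/6)·n^{3(1−α)} = (3³/6)·n^{1} → ∞; triangles are abundant w.h.p.

E[X] ≈ 1080.0370; in regime p = Θ(1/n^{2/3}) E[X] diverges (above the triangle threshold p ~ 1/n).


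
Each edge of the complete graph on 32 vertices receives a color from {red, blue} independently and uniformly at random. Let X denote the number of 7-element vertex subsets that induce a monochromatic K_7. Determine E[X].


Let X = Σ_S X_S over the C(32, 7) = 3365856 subsets S of size 7, where X_S = 1 if the K_7 on S is monochromatic.
For a fixed S, the K_7 on S has C(7, 2) = 21 edges. P[all 21 edges red] = (1/2)^21, and likewise for blue, so P[monochromatic] = 2·(1/2)^21 = 2^{1 − 21} = 1/1048576.
By linearity of expectation: E[X] = C(32, 7) · 2^{1 − 21} = 3365856 · 1/1048576 = 105183/32768.
Numerically: E[X] ≈ 3.20993.

E[X] = C(32,7)·2^(1−C(7,2)) = 105183/32768 ≈ 3.20993.


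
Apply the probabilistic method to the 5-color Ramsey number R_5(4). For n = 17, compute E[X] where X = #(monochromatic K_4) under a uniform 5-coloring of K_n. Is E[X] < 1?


E[X] = C(17, 4) · 5^{1 − 6} = 2380 · 5^{−5} = 2380/3125.
As a reduced fraction: E[X] = 476/625 ≈ 0.761600.
Is E[X] < 1? YES.
Since E[X] < 1, there exists a 5-coloring of K_{17} with no monochromatic K_4; hence R_5(4) > 17.

E[X] = 476/625 ≈ 0.761600; E[X] < 1, so R_5(4) > 17.


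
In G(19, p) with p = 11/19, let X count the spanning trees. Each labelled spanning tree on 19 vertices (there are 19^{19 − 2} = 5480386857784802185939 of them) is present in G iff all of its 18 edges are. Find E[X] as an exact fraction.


K_19 has 19^{19 − 2} = 5480386857784802185939 labelled spanning trees.
For each such spanning tree H, let X_H = 1 if all 18 edges of H are present in G. Then P[X_H = 1] = p^{18} = (11/19)^{18} = 5559917313492231481/104127350297911241532841.
By linearity: E[X] = Σ_H E[X_H] = 5480386857784802185939 · p^{18} = 5480386857784802185939 · 5559917313492231481/104127350297911241532841 = 5559917313492231481/19.
Numerically: E[X] ≈ 2.926e+17.

E[X] = 5480386857784802185939 · (11/19)^{18} = 5559917313492231481/19 ≈ 2.926e+17.


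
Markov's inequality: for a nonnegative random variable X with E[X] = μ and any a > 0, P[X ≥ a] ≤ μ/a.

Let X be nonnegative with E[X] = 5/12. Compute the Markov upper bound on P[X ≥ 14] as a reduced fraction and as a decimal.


μ = E[X] = 5/12, a = 14.
Markov: P[X ≥ 14] ≤ μ/a = (5/12)/14 = 5/168.
Numerically: ≈ 0.030.
(Since a = 14 > μ = 0.417, the bound 5/168 is < 1 and informative.)

P[X ≥ 14] ≤ 5/168 ≈ 0.030.


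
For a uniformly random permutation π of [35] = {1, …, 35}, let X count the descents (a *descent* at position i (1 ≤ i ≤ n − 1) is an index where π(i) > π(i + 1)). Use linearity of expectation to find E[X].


Write X = Σ X_I over i = 1, …, 34, with X_I the indicator of one descent.
There are 34 indicators.
For each fixed i, the pair (π(i), π(i+1)) is a uniformly random ordered pair of distinct values from {1, …, 35}; by symmetry P[π(i) > π(i+1)] = 1/2.
By linearity: E[X] = 34 · (1/2) = (35 − 1) · (1/2) = 17 ≈ 17.0000.

E[X] = 17 = 17.0000.


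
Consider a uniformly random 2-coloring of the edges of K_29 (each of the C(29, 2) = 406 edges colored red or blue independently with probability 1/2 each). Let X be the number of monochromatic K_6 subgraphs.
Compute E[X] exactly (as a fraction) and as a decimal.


Let X = Σ_S X_S over the C(29, 6) = 475020 subsets S of size 6, where X_S = 1 if the K_6 on S is monochromatic.
For a fixed S, the K_6 on S has C(6, 2) = 15 edges. P[all 15 edges red] = (1/2)^15, and likewise for blue, so P[monochromatic] = 2·(1/2)^15 = 2^{1 − 15} = 1/16384.
Summing: E[X] = C(29, 6) · 2^{1 − 15} = 475020 · 1/16384 = 118755/4096.
Numerically: E[X] ≈ 28.993.

E[X] = C(29,6)·2^(1−C(6,2)) = 118755/4096 ≈ 28.993.


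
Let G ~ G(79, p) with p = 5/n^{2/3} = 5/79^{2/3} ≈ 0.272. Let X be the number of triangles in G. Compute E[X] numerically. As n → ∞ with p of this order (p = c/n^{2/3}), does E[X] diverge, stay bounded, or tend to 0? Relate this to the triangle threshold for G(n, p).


Number of potential triangles: C(79, 3) = 79079.
Each occurs with probability p³ ≈ (0.272)³ ≈ 2.00288e-02.
By linearity: E[X] = C(79, 3)·p³ ≈ 79079 · 2.00288e-02 ≈ 1583.861.
Since α = 2/3 < 1, p = c/n^{2/3} ≫ 1/n is above the triangle threshold p ~ 1/n. Asymptotically E[X] ~ (c³/6)·n^{3(1−α)} = (5³/6)·n^{1} → ∞; triangles are abundant w.h.p.

E[X] ≈ 1583.861; in regime p = Θ(1/n^{2/3}) E[X] diverges (above the triangle threshold p ~ 1/n).


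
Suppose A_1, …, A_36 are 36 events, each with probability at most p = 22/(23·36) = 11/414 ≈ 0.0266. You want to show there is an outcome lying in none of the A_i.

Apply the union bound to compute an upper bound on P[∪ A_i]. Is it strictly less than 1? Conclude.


Union bound: P[∪_{i=1}^{36} A_i] ≤ Σ_i P[A_i] ≤ 36·p = 36·(11/414) = 22/23.
Numerically: 22/23 ≈ 0.9565.
Is 22/23 < 1? YES.
Since P[∪ A_i] ≤ 22/23 < 1, the complement has P[∩ A_i^c] ≥ 1 − 22/23 = 1/23 > 0, so some outcome avoids every A_i.

36·p = 22/23 ≈ 0.9565; existence CERTIFIED by the union bound.


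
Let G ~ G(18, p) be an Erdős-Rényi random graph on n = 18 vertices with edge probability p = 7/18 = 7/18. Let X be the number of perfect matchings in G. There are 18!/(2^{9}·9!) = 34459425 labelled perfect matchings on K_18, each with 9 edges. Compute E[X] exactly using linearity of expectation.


K_18 has 18!/(2^{9}·9!) = 34459425 labelled perfect matchings.
For each such perfect matching H, let X_H = 1 if all 9 edges of H are present in G. Then P[X_H = 1] = p^{9} = (7/18)^{9} = 40353607/198359290368.
Summing the indicators: E[X] = Σ_H E[X_H] = 34459425 · p^{9} = 34459425 · 40353607/198359290368 = 17167433257975/2448880128.
Numerically: E[X] ≈ 7010.32.

E[X] = 34459425 · (7/18)^{9} = 17167433257975/2448880128 ≈ 7010.32.


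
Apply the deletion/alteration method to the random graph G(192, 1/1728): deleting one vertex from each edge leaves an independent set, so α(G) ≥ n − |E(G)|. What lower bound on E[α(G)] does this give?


E[|E(G)|] = C(192, 2)·p = 18336 · (1/1728) = 191/18.
E[α(G)] ≥ n − E[|E(G)|] = 192 − 191/18 = 3265/18.
Numerically: ≈ 181.38889.
(This is only a lower bound; the true E[α(G)] may be larger.)

E[α(G)] ≥ 3265/18 ≈ 181.38889.


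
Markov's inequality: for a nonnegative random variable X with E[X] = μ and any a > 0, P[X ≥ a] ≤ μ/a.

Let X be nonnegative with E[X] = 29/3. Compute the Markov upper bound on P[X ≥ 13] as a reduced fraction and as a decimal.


μ = E[X] = 29/3, a = 13.
Markov: P[X ≥ 13] ≤ μ/a = (29/3)/13 = 29/39.
Numerically: ≈ 0.743590.
(Since a = 13 > μ = 9.666667, the bound 29/39 is < 1 and informative.)

P[X ≥ 13] ≤ 29/39 ≈ 0.743590.


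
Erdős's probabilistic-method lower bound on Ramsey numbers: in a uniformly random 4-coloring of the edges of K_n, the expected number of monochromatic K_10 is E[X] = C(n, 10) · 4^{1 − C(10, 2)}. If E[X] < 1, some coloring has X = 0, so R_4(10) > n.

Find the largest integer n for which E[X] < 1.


We need C(n, 10) · 4^{1 − 45} < 1, i.e. C(n, 10) < 4^{45 − 1} = 309485009821345068724781056.
Check values of n near the boundary:
  n = 2018: C(2018, 10) = 301820606687612220663963508; 301820606687612220663963508 < 309485009821345068724781056? YES
  n = 2019: C(2019, 10) = 303322949179835278009229628; 303322949179835278009229628 < 309485009821345068724781056? YES
  n = 2020: C(2020, 10) = 304832018578739931133653656; 304832018578739931133653656 < 309485009821345068724781056? YES
  n = 2021: C(2021, 10) = 306347841644770462864800616; 306347841644770462864800616 < 309485009821345068724781056? YES
  n = 2022: C(2022, 10) = 307870445231474093395937796; 307870445231474093395937796 < 309485009821345068724781056? YES
  n = 2023: C(2023, 10) = 309399856285778485315440716; 309399856285778485315440716 < 309485009821345068724781056? YES
  n = 2024: C(2024, 10) = 310936101848269937576192656; 310936101848269937576192656 < 309485009821345068724781056? NO
  n = 2025: C(2025, 10) = 312479209053472269772600560; 312479209053472269772600560 < 309485009821345068724781056? NO
  n = 2026: C(2026, 10) = 314029205130126398094885285; 314029205130126398094885285 < 309485009821345068724781056? NO
The largest n with C(n, 10) < 309485009821345068724781056 is n = 2023 (where E[X] = 77349964071444621328860179/77371252455336267181195264 ≈ 0.9997). Hence R_4(10) > 2023, i.e. R_4(10) ≥ 2024.

Largest n = 2023; hence R_4(10) > 2023.


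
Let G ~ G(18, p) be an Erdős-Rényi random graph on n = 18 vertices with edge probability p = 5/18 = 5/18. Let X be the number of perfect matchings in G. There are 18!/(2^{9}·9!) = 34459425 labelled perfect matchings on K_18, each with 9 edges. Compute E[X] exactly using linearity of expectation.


K_18 has 18!/(2^{9}·9!) = 34459425 labelled perfect matchings.
For each such perfect matching H, let X_H = 1 if all 9 edges of H are present in G. Then P[X_H = 1] = p^{9} = (5/18)^{9} = 1953125/198359290368.
By linearity: E[X] = Σ_H E[X_H] = 34459425 · p^{9} = 34459425 · 1953125/198359290368 = 830908203125/2448880128.
Numerically: E[X] ≈ 339.301.

E[X] = 34459425 · (5/18)^{9} = 830908203125/2448880128 ≈ 339.301.


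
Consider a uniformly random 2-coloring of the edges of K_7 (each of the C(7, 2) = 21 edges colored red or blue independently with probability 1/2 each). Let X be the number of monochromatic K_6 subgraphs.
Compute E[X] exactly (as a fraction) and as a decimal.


Let X = Σ_S X_S over the C(7, 6) = 7 subsets S of size 6, where X_S = 1 if the K_6 on S is monochromatic.
For a fixed S, the K_6 on S has C(6, 2) = 15 edges. P[all 15 edges red] = (1/2)^15, and likewise for blue, so P[monochromatic] = 2·(1/2)^15 = 2^{1 − 15} = 1/16384.
Summing: E[X] = C(7, 6) · 2^{1 − 15} = 7 · 1/16384 = 7/16384.
Numerically: E[X] ≈ 0.000427.

E[X] = C(7,6)·2^(1−C(6,2)) = 7/16384 ≈ 0.000427.


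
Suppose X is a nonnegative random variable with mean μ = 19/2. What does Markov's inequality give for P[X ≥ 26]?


μ = E[X] = 19/2, a = 26.
Markov: P[X ≥ 26] ≤ μ/a = (19/2)/26 = 19/52.
Numerically: ≈ 0.36538.
(Since a = 26 > μ = 9.50000, the bound 19/52 is < 1 and informative.)

P[X ≥ 26] ≤ 19/52 ≈ 0.36538.


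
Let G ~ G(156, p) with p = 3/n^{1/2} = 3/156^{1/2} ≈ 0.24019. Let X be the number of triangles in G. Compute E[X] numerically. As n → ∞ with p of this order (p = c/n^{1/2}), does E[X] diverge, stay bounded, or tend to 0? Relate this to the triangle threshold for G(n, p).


Number of potential triangles: C(156, 3) = 620620.
Each occurs with probability p³ ≈ (0.24019)³ ≈ 1.3857244e-02.
By linearity: E[X] = C(156, 3)·p³ ≈ 620620 · 1.3857244e-02 ≈ 8600.08282.
Since α = 1/2 < 1, p = c/n^{1/2} ≫ 1/n is above the triangle threshold p ~ 1/n. Asymptotically E[X] ~ (c³/6)·n^{3(1−α)} = (3³/6)·n^{1.5} → ∞; triangles are abundant w.h.p.

E[X] ≈ 8600.08282; in regime p = Θ(1/n^{1/2}) E[X] diverges (above the triangle threshold p ~ 1/n).


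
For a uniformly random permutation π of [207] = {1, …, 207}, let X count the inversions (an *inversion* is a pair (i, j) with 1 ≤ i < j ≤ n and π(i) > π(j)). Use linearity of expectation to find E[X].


Write X = Σ X_I over the C(207, 2) = 21321 pairs i < j, with X_I the indicator of one inversion.
There are 21321 indicators.
For each fixed pair i < j, the values π(i) and π(j) are two distinct elements of {1, …, 207} in uniformly random order; by symmetry P[π(i) > π(j)] = 1/2.
By linearity: E[X] = 21321 · (1/2) = C(207, 2) · (1/2) = 21321/2 = 21321/2 ≈ 10660.5000.

E[X] = 21321/2 = 10660.5000.


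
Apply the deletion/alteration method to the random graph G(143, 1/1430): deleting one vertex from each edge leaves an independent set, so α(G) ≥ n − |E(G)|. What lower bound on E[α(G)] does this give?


E[|E(G)|] = C(143, 2)·p = 10153 · (1/1430) = 71/10.
E[α(G)] ≥ n − E[|E(G)|] = 143 − 71/10 = 1359/10.
Numerically: ≈ 135.90000.
(This is only a lower bound; the true E[α(G)] may be larger.)

E[α(G)] ≥ 1359/10 ≈ 135.90000.


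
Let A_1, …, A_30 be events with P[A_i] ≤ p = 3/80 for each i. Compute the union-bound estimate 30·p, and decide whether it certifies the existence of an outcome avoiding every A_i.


Union bound: P[∪_{i=1}^{30} A_i] ≤ Σ_i P[A_i] ≤ 30·p = 30·(3/80) = 9/8.
Numerically: 9/8 ≈ 1.1250000.
Is 9/8 < 1? NO.
Since the bound 9/8 is ≥ 1, the union bound is uninformative here; it does NOT by itself certify existence.

30·p = 9/8 ≈ 1.1250000; existence NOT certified by the union bound.


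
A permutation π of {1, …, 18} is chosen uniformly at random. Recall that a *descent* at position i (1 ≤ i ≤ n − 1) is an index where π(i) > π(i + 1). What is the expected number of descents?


Write X = Σ X_I over i = 1, …, 17, with X_I the indicator of one descent.
There are 17 indicators.
For each fixed i, the pair (π(i), π(i+1)) is a uniformly random ordered pair of distinct values from {1, …, 18}; by symmetry P[π(i) > π(i+1)] = 1/2.
By linearity: E[X] = 17 · (1/2) = (18 − 1) · (1/2) = 17/2 ≈ 8.500000.

E[X] = 17/2 = 8.500000.


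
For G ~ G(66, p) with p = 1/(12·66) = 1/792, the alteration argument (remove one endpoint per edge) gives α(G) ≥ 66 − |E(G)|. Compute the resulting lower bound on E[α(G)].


E[|E(G)|] = C(66, 2)·p = 2145 · (1/792) = 65/24.
E[α(G)] ≥ n − E[|E(G)|] = 66 − 65/24 = 1519/24.
Numerically: ≈ 63.2917.
(This is only a lower bound; the true E[α(G)] may be larger.)

E[α(G)] ≥ 1519/24 ≈ 63.2917.


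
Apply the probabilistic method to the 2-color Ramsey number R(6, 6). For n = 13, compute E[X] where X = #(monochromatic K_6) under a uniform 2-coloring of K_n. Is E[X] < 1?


E[X] = C(13, 6) · 2^{1 − 15} = 1716 · 2^{−14} = 1716/16384.
As a reduced fraction: E[X] = 429/4096 ≈ 0.1047.
Is E[X] < 1? YES.
Since E[X] < 1, there exists a 2-coloring of K_{13} with no monochromatic K_6; hence R(6, 6) > 13.

E[X] = 429/4096 ≈ 0.1047; E[X] < 1, so R(6, 6) > 13.


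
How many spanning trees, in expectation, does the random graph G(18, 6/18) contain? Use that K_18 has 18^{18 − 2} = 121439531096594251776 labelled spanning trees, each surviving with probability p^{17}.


K_18 has 18^{18 − 2} = 121439531096594251776 labelled spanning trees.
For each such spanning tree H, let X_H = 1 if all 17 edges of H are present in G. Then P[X_H = 1] = p^{17} = (1/3)^{17} = 1/129140163.
By linearity of expectation: E[X] = Σ_H E[X_H] = 121439531096594251776 · p^{17} = 121439531096594251776 · 1/129140163 = 940369969152.
Numerically: E[X] ≈ 9.4037e+11.

E[X] = 121439531096594251776 · (1/3)^{17} = 940369969152 ≈ 9.4037e+11.


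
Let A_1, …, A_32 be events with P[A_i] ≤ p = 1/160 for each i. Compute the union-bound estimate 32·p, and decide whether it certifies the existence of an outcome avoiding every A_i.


Union bound: P[∪_{i=1}^{32} A_i] ≤ Σ_i P[A_i] ≤ 32·p = 32·(1/160) = 1/5.
Numerically: 1/5 ≈ 0.200000.
Is 1/5 < 1? YES.
Since P[∪ A_i] ≤ 1/5 < 1, the complement has P[∩ A_i^c] ≥ 1 − 1/5 = 4/5 > 0, so some outcome avoids every A_i.

32·p = 1/5 ≈ 0.200000; existence CERTIFIED by the union bound.


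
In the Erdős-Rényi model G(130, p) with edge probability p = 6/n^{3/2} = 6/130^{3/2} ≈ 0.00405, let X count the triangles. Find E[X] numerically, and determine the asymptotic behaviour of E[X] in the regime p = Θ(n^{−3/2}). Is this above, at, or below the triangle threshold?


Number of potential triangles: C(130, 3) = 357760.
Each occurs with probability p³ ≈ (0.00405)³ ≈ 6.63298e-08.
By linearity: E[X] = C(130, 3)·p³ ≈ 357760 · 6.63298e-08 ≈ 0.024.
Since α = 3/2 > 1, p = c/n^{3/2} = o(1/n) is below the triangle threshold p ~ 1/n. Asymptotically E[X] ~ (c³/6)·n^{3(1−α)} = (6³/6)·n^{-1.5} → 0, so by Markov's inequality G has no triangles w.h.p.

E[X] ≈ 0.024; in regime p = Θ(1/n^{3/2}) E[X] tends to 0 (below the triangle threshold p ~ 1/n).


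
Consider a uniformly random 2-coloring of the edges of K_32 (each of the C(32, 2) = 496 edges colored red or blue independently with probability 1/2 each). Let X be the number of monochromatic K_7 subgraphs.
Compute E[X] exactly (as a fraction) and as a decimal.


Let X = Σ_S X_S over the C(32, 7) = 3365856 subsets S of size 7, where X_S = 1 if the K_7 on S is monochromatic.
For a fixed S, the K_7 on S has C(7, 2) = 21 edges. P[all 21 edges red] = (1/2)^21, and likewise for blue, so P[monochromatic] = 2·(1/2)^21 = 2^{1 − 21} = 1/1048576.
By linearity: E[X] = C(32, 7) · 2^{1 − 21} = 3365856 · 1/1048576 = 105183/32768.
Numerically: E[X] ≈ 3.210.

E[X] = C(32,7)·2^(1−C(7,2)) = 105183/32768 ≈ 3.210.


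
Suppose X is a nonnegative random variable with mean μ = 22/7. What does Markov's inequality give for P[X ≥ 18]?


μ = E[X] = 22/7, a = 18.
Markov: P[X ≥ 18] ≤ μ/a = (22/7)/18 = 11/63.
Numerically: ≈ 0.174603.
(Since a = 18 > μ = 3.142857, the bound 11/63 is < 1 and informative.)

P[X ≥ 18] ≤ 11/63 ≈ 0.174603.


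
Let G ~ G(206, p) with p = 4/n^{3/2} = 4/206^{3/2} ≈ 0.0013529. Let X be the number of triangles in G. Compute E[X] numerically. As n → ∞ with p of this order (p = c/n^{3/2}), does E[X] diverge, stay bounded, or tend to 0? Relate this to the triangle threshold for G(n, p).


Number of potential triangles: C(206, 3) = 1435820.
Each occurs with probability p³ ≈ (0.0013529)³ ≈ 2.4761530e-09.
By linearity: E[X] = C(206, 3)·p³ ≈ 1435820 · 2.4761530e-09 ≈ 0.00356.
Since α = 3/2 > 1, p = c/n^{3/2} = o(1/n) is below the triangle threshold p ~ 1/n. Asymptotically E[X] ~ (c³/6)·n^{3(1−α)} = (4³/6)·n^{-1.5} → 0, so by Markov's inequality G has no triangles w.h.p.

E[X] ≈ 0.00356; in regime p = Θ(1/n^{3/2}) E[X] tends to 0 (below the triangle threshold p ~ 1/n).


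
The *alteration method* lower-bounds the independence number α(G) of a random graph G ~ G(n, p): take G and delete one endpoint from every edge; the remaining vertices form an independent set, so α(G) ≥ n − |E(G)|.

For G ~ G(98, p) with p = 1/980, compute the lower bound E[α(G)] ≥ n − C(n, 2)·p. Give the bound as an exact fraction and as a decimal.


E[|E(G)|] = C(98, 2)·p = 4753 · (1/980) = 97/20.
E[α(G)] ≥ n − E[|E(G)|] = 98 − 97/20 = 1863/20.
Numerically: ≈ 93.1500.
(This is only a lower bound; the true E[α(G)] may be larger.)

E[α(G)] ≥ 1863/20 ≈ 93.1500.


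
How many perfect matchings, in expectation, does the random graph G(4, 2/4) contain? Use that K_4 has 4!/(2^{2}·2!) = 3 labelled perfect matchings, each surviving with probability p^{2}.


K_4 has 4!/(2^{2}·2!) = 3 labelled perfect matchings.
For each such perfect matching H, let X_H = 1 if all 2 edges of H are present in G. Then P[X_H = 1] = p^{2} = (1/2)^{2} = 1/4.
Summing the indicators: E[X] = Σ_H E[X_H] = 3 · p^{2} = 3 · 1/4 = 3/4.
Numerically: E[X] ≈ 0.75.

E[X] = 3 · (1/2)^{2} = 3/4 ≈ 0.75.


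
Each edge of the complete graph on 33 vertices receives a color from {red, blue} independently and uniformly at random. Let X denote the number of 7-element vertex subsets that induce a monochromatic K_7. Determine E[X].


Let X = Σ_S X_S over the C(33, 7) = 4272048 subsets S of size 7, where X_S = 1 if the K_7 on S is monochromatic.
For a fixed S, the K_7 on S has C(7, 2) = 21 edges. P[all 21 edges red] = (1/2)^21, and likewise for blue, so P[monochromatic] = 2·(1/2)^21 = 2^{1 − 21} = 1/1048576.
By linearity: E[X] = C(33, 7) · 2^{1 − 21} = 4272048 · 1/1048576 = 267003/65536.
Numerically: E[X] ≈ 4.074142.

E[X] = C(33,7)·2^(1−C(7,2)) = 267003/65536 ≈ 4.074142.


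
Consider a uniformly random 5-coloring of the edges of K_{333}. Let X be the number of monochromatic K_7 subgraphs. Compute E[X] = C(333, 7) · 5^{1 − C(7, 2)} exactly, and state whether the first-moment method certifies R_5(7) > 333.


E[X] = C(333, 7) · 5^{1 − 21} = 84549532139028 · 5^{−20} = 84549532139028/95367431640625.
As a reduced fraction: E[X] = 84549532139028/95367431640625 ≈ 0.8865661.
Is E[X] < 1? YES.
Since E[X] < 1, there exists a 5-coloring of K_{333} with no monochromatic K_7; hence R_5(7) > 333.

E[X] = 84549532139028/95367431640625 ≈ 0.8865661; E[X] < 1, so R_5(7) > 333.


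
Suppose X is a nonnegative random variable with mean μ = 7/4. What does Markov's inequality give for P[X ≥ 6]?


μ = E[X] = 7/4, a = 6.
Markov: P[X ≥ 6] ≤ μ/a = (7/4)/6 = 7/24.
Numerically: ≈ 0.29167.
(Since a = 6 > μ = 1.75000, the bound 7/24 is < 1 and informative.)

P[X ≥ 6] ≤ 7/24 ≈ 0.29167.


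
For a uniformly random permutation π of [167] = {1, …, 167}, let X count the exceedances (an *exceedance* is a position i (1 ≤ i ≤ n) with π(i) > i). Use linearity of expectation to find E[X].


Write X = Σ_{i=1}^{167} X_i, where X_i = 1_{π(i) > i}.
For each fixed i, π(i) is uniform over {1, …, 167} (marginal of a uniform permutation), so P[π(i) > i] = (n − i)/n. Summing: Σ_{i=1}^{167} (n − i)/n = (0 + 1 + … + 166)/167 = 167(167 − 1)/(2·167) = (167 − 1)/2.
Hence E[X] = Σ_{i=1}^{167} (167 − i)/167 = 83 ≈ 83.000.

E[X] = 83 = 83.000.


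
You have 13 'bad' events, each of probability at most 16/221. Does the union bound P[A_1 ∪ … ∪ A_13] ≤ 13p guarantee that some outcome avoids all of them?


Union bound: P[∪_{i=1}^{13} A_i] ≤ Σ_i P[A_i] ≤ 13·p = 13·(16/221) = 16/17.
Numerically: 16/17 ≈ 0.941176.
Is 16/17 < 1? YES.
Since P[∪ A_i] ≤ 16/17 < 1, the complement has P[∩ A_i^c] ≥ 1 − 16/17 = 1/17 > 0, so some outcome avoids every A_i.

13·p = 16/17 ≈ 0.941176; existence CERTIFIED by the union bound.


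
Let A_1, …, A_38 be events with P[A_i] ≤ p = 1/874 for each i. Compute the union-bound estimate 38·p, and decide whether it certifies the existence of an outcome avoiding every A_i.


Union bound: P[∪_{i=1}^{38} A_i] ≤ Σ_i P[A_i] ≤ 38·p = 38·(1/874) = 1/23.
Numerically: 1/23 ≈ 0.043478.
Is 1/23 < 1? YES.
Since P[∪ A_i] ≤ 1/23 < 1, the complement has P[∩ A_i^c] ≥ 1 − 1/23 = 22/23 > 0, so some outcome avoids every A_i.

38·p = 1/23 ≈ 0.043478; existence CERTIFIED by the union bound.


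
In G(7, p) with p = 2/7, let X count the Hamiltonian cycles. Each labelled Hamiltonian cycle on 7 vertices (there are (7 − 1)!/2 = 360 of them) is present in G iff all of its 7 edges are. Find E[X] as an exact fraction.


K_7 has (7 − 1)!/2 = 360 labelled Hamiltonian cycles.
For each such Hamiltonian cycle H, let X_H = 1 if all 7 edges of H are present in G. Then P[X_H = 1] = p^{7} = (2/7)^{7} = 128/823543.
By linearity: E[X] = Σ_H E[X_H] = 360 · p^{7} = 360 · 128/823543 = 46080/823543.
Numerically: E[X] ≈ 0.0559534.

E[X] = 360 · (2/7)^{7} = 46080/823543 ≈ 0.0559534.


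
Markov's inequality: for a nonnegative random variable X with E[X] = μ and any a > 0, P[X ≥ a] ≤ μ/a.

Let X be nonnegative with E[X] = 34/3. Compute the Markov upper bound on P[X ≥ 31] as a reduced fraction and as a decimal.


μ = E[X] = 34/3, a = 31.
Markov: P[X ≥ 31] ≤ μ/a = (34/3)/31 = 34/93.
Numerically: ≈ 0.36559.
(Since a = 31 > μ = 11.33333, the bound 34/93 is < 1 and informative.)

P[X ≥ 31] ≤ 34/93 ≈ 0.36559.


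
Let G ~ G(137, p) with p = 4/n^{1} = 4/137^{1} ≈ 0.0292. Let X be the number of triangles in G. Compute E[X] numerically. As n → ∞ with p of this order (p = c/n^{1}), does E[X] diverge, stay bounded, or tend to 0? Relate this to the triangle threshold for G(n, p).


Number of potential triangles: C(137, 3) = 419220.
Each occurs with probability p³ ≈ (0.0292)³ ≈ 2.488962e-05.
By linearity: E[X] = C(137, 3)·p³ ≈ 419220 · 2.488962e-05 ≈ 10.4342.
Here α = 1, so p = 4/n is exactly at the triangle threshold p ~ 1/n. Asymptotically E[X] → c³/6 = 4³/6 = 32/3 ≈ 10.6667, a bounded constant. In this regime the triangle count is asymptotically Poisson(c³/6).

E[X] ≈ 10.4342; in regime p = Θ(1/n^{1}) E[X] stays bounded (at the triangle threshold p ~ 1/n).


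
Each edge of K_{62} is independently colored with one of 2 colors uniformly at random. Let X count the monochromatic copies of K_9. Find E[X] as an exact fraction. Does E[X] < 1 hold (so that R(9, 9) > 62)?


E[X] = C(62, 9) · 2^{1 − 36} = 20286591270 · 2^{−35} = 20286591270/34359738368.
As a reduced fraction: E[X] = 10143295635/17179869184 ≈ 0.5904175.
Is E[X] < 1? YES.
Since E[X] < 1, there exists a 2-coloring of K_{62} with no monochromatic K_9; hence R(9, 9) > 62.

E[X] = 10143295635/17179869184 ≈ 0.5904175; E[X] < 1, so R(9, 9) > 62.


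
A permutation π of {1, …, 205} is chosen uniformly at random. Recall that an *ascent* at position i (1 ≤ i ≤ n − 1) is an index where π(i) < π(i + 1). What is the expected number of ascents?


Write X = Σ X_I over i = 1, …, 204, with X_I the indicator of one ascent.
There are 204 indicators.
For each fixed i, the pair (π(i), π(i+1)) is a uniformly random ordered pair of distinct values from {1, …, 205}; by symmetry P[π(i) < π(i+1)] = 1/2.
By linearity: E[X] = 204 · (1/2) = (205 − 1) · (1/2) = 102 ≈ 102.000.

E[X] = 102 = 102.000.


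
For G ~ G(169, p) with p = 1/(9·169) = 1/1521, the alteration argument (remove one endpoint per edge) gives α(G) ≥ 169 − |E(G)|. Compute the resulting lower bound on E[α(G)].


E[|E(G)|] = C(169, 2)·p = 14196 · (1/1521) = 28/3.
E[α(G)] ≥ n − E[|E(G)|] = 169 − 28/3 = 479/3.
Numerically: ≈ 159.66667.
(This is only a lower bound; the true E[α(G)] may be larger.)

E[α(G)] ≥ 479/3 ≈ 159.66667.


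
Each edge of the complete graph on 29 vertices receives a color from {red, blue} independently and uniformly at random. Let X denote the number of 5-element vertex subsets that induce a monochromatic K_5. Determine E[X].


Let X = Σ_S X_S over the C(29, 5) = 118755 subsets S of size 5, where X_S = 1 if the K_5 on S is monochromatic.
For a fixed S, the K_5 on S has C(5, 2) = 10 edges. P[all 10 edges red] = (1/2)^10, and likewise for blue, so P[monochromatic] = 2·(1/2)^10 = 2^{1 − 10} = 1/512.
By linearity of expectation: E[X] = C(29, 5) · 2^{1 − 10} = 118755 · 1/512 = 118755/512.
Numerically: E[X] ≈ 231.94336.

E[X] = C(29,5)·2^(1−C(5,2)) = 118755/512 ≈ 231.94336.


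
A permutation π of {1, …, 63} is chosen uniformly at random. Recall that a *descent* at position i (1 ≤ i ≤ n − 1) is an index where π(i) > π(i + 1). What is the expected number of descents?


Write X = Σ X_I over i = 1, …, 62, with X_I the indicator of one descent.
There are 62 indicators.
For each fixed i, the pair (π(i), π(i+1)) is a uniformly random ordered pair of distinct values from {1, …, 63}; by symmetry P[π(i) > π(i+1)] = 1/2.
By linearity: E[X] = 62 · (1/2) = (63 − 1) · (1/2) = 31 ≈ 31.000.

E[X] = 31 = 31.000.


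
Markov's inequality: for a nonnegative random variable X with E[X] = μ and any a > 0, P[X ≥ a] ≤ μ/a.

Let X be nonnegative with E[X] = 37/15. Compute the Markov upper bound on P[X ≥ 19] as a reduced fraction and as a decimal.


μ = E[X] = 37/15, a = 19.
Markov: P[X ≥ 19] ≤ μ/a = (37/15)/19 = 37/285.
Numerically: ≈ 0.129825.
(Since a = 19 > μ = 2.466667, the bound 37/285 is < 1 and informative.)

P[X ≥ 19] ≤ 37/285 ≈ 0.129825.


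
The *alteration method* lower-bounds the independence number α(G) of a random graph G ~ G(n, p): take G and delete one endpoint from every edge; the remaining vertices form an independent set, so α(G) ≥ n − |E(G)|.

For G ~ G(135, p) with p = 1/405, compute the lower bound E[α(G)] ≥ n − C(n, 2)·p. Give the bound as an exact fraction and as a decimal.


E[|E(G)|] = C(135, 2)·p = 9045 · (1/405) = 67/3.
E[α(G)] ≥ n − E[|E(G)|] = 135 − 67/3 = 338/3.
Numerically: ≈ 112.667.
(This is only a lower bound; the true E[α(G)] may be larger.)

E[α(G)] ≥ 338/3 ≈ 112.667.


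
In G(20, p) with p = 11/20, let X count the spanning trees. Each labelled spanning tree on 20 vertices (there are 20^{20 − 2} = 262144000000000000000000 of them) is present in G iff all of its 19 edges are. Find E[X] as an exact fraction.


K_20 has 20^{20 − 2} = 262144000000000000000000 labelled spanning trees.
For each such spanning tree H, let X_H = 1 if all 19 edges of H are present in G. Then P[X_H = 1] = p^{19} = (11/20)^{19} = 61159090448414546291/5242880000000000000000000.
By linearity of expectation: E[X] = Σ_H E[X_H] = 262144000000000000000000 · p^{19} = 262144000000000000000000 · 61159090448414546291/5242880000000000000000000 = 61159090448414546291/20.
Numerically: E[X] ≈ 3.058e+18.

E[X] = 262144000000000000000000 · (11/20)^{19} = 61159090448414546291/20 ≈ 3.058e+18.


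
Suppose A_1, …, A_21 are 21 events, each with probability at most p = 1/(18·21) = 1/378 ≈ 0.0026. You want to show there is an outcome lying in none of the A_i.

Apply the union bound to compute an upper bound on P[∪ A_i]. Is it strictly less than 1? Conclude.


Union bound: P[∪_{i=1}^{21} A_i] ≤ Σ_i P[A_i] ≤ 21·p = 21·(1/378) = 1/18.
Numerically: 1/18 ≈ 0.0556.
Is 1/18 < 1? YES.
Since P[∪ A_i] ≤ 1/18 < 1, the complement has P[∩ A_i^c] ≥ 1 − 1/18 = 17/18 > 0, so some outcome avoids every A_i.

21·p = 1/18 ≈ 0.0556; existence CERTIFIED by the union bound.


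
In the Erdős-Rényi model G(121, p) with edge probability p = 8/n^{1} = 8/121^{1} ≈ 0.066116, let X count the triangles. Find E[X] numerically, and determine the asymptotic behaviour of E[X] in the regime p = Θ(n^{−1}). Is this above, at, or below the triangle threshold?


Number of potential triangles: C(121, 3) = 287980.
Each occurs with probability p³ ≈ (0.066116)³ ≈ 2.8901065e-04.
By linearity: E[X] = C(121, 3)·p³ ≈ 287980 · 2.8901065e-04 ≈ 83.22929.
Here α = 1, so p = 8/n is exactly at the triangle threshold p ~ 1/n. Asymptotically E[X] → c³/6 = 8³/6 = 256/3 ≈ 85.33333, a bounded constant. In this regime the triangle count is asymptotically Poisson(c³/6).

E[X] ≈ 83.22929; in regime p = Θ(1/n^{1}) E[X] stays bounded (at the triangle threshold p ~ 1/n).


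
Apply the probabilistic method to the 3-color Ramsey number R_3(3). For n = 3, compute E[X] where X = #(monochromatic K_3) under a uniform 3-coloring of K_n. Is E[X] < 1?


E[X] = C(3, 3) · 3^{1 − 3} = 1 · 3^{−2} = 1/9.
As a reduced fraction: E[X] = 1/9 ≈ 0.11111.
Is E[X] < 1? YES.
Since E[X] < 1, there exists a 3-coloring of K_{3} with no monochromatic K_3; hence R_3(3) > 3.

E[X] = 1/9 ≈ 0.11111; E[X] < 1, so R_3(3) > 3.


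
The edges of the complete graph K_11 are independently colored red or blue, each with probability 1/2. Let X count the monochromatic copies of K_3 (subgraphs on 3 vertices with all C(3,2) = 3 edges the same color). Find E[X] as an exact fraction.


Let X = Σ_S X_S over the C(11, 3) = 165 subsets S of size 3, where X_S = 1 if the K_3 on S is monochromatic.
For a fixed S, the K_3 on S has C(3, 2) = 3 edges. P[all 3 edges red] = (1/2)^3, and likewise for blue, so P[monochromatic] = 2·(1/2)^3 = 2^{1 − 3} = 1/4.
By linearity: E[X] = C(11, 3) · 2^{1 − 3} = 165 · 1/4 = 165/4.
Numerically: E[X] ≈ 41.25000.

E[X] = C(11,3)·2^(1−C(3,2)) = 165/4 ≈ 41.25000.


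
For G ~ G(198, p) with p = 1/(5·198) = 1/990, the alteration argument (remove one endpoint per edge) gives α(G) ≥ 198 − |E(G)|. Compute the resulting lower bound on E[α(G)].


E[|E(G)|] = C(198, 2)·p = 19503 · (1/990) = 197/10.
E[α(G)] ≥ n − E[|E(G)|] = 198 − 197/10 = 1783/10.
Numerically: ≈ 178.3000.
(This is only a lower bound; the true E[α(G)] may be larger.)

E[α(G)] ≥ 1783/10 ≈ 178.3000.


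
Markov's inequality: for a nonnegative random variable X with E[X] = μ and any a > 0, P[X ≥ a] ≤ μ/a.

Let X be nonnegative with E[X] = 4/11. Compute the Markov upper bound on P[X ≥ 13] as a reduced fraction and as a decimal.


μ = E[X] = 4/11, a = 13.
Markov: P[X ≥ 13] ≤ μ/a = (4/11)/13 = 4/143.
Numerically: ≈ 0.0280.
(Since a = 13 > μ = 0.3636, the bound 4/143 is < 1 and informative.)

P[X ≥ 13] ≤ 4/143 ≈ 0.0280.


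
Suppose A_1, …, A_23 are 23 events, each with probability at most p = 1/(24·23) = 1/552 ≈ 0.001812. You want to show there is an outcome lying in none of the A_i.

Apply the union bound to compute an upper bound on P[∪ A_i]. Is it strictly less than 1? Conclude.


Union bound: P[∪_{i=1}^{23} A_i] ≤ Σ_i P[A_i] ≤ 23·p = 23·(1/552) = 1/24.
Numerically: 1/24 ≈ 0.041667.
Is 1/24 < 1? YES.
Since P[∪ A_i] ≤ 1/24 < 1, the complement has P[∩ A_i^c] ≥ 1 − 1/24 = 23/24 > 0, so some outcome avoids every A_i.

23·p = 1/24 ≈ 0.041667; existence CERTIFIED by the union bound.


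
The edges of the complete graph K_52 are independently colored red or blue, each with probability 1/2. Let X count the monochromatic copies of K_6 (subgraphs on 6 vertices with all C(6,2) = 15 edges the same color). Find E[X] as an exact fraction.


Let X = Σ_S X_S over the C(52, 6) = 20358520 subsets S of size 6, where X_S = 1 if the K_6 on S is monochromatic.
For a fixed S, the K_6 on S has C(6, 2) = 15 edges. P[all 15 edges red] = (1/2)^15, and likewise for blue, so P[monochromatic] = 2·(1/2)^15 = 2^{1 − 15} = 1/16384.
Summing: E[X] = C(52, 6) · 2^{1 − 15} = 20358520 · 1/16384 = 2544815/2048.
Numerically: E[X] ≈ 1242.5854.

E[X] = C(52,6)·2^(1−C(6,2)) = 2544815/2048 ≈ 1242.5854.


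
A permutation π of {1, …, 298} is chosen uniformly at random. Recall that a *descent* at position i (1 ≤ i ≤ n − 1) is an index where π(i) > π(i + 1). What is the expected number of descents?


Write X = Σ X_I over i = 1, …, 297, with X_I the indicator of one descent.
There are 297 indicators.
For each fixed i, the pair (π(i), π(i+1)) is a uniformly random ordered pair of distinct values from {1, …, 298}; by symmetry P[π(i) > π(i+1)] = 1/2.
By linearity: E[X] = 297 · (1/2) = (298 − 1) · (1/2) = 297/2 ≈ 148.500.

E[X] = 297/2 = 148.500.


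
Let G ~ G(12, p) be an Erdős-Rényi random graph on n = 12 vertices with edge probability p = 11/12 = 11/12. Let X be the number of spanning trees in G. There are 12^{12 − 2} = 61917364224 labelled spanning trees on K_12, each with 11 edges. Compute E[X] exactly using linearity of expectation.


K_12 has 12^{12 − 2} = 61917364224 labelled spanning trees.
For each such spanning tree H, let X_H = 1 if all 11 edges of H are present in G. Then P[X_H = 1] = p^{11} = (11/12)^{11} = 285311670611/743008370688.
Summing the indicators: E[X] = Σ_H E[X_H] = 61917364224 · p^{11} = 61917364224 · 285311670611/743008370688 = 285311670611/12.
Numerically: E[X] ≈ 2.38e+10.

E[X] = 61917364224 · (11/12)^{11} = 285311670611/12 ≈ 2.38e+10.


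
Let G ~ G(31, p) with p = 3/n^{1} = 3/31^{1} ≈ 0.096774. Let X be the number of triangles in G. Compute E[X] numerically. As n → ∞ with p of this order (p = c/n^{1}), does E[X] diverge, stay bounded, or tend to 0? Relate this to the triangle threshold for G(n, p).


Number of potential triangles: C(31, 3) = 4495.
Each occurs with probability p³ ≈ (0.096774)³ ≈ 9.0631399e-04.
By linearity: E[X] = C(31, 3)·p³ ≈ 4495 · 9.0631399e-04 ≈ 4.07388.
Here α = 1, so p = 3/n is exactly at the triangle threshold p ~ 1/n. Asymptotically E[X] → c³/6 = 3³/6 = 9/2 ≈ 4.50000, a bounded constant. In this regime the triangle count is asymptotically Poisson(c³/6).

E[X] ≈ 4.07388; in regime p = Θ(1/n^{1}) E[X] stays bounded (at the triangle threshold p ~ 1/n).


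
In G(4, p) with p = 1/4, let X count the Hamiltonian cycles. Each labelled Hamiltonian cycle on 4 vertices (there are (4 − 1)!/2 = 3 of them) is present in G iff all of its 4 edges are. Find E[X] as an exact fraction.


K_4 has (4 − 1)!/2 = 3 labelled Hamiltonian cycles.
For each such Hamiltonian cycle H, let X_H = 1 if all 4 edges of H are present in G. Then P[X_H = 1] = p^{4} = (1/4)^{4} = 1/256.
Summing the indicators: E[X] = Σ_H E[X_H] = 3 · p^{4} = 3 · 1/256 = 3/256.
Numerically: E[X] ≈ 0.011719.

E[X] = 3 · (1/4)^{4} = 3/256 ≈ 0.011719.
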